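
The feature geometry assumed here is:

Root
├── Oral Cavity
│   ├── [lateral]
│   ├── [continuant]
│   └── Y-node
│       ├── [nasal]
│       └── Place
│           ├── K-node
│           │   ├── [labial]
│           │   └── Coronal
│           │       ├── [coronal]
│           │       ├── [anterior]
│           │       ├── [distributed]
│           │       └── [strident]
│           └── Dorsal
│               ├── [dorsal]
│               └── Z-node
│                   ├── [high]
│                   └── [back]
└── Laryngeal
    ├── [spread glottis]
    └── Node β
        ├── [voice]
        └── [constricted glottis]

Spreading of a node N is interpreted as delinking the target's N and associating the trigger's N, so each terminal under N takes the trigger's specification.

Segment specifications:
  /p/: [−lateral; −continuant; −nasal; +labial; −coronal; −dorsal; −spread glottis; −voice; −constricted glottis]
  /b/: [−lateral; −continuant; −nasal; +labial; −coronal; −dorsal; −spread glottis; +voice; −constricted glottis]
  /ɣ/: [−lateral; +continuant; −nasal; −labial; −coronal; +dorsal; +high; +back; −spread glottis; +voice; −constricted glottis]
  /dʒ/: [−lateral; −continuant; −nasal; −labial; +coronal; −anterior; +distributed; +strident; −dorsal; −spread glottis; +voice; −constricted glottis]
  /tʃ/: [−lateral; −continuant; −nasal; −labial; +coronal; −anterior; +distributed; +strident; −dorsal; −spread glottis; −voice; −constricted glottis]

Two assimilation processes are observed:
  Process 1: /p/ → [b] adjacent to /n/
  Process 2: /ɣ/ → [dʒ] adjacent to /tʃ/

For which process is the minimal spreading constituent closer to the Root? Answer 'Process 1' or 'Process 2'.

Process 1: the feature that changes is [voice]; the minimal node is [voice] (depth 3).
In Process 2, [continuant], [coronal], [anterior], [distributed], [strident], [dorsal], [high], [back] change, so the minimal spreading node is Oral Cavity at depth 1.
Oral Cavity is closer to Root than [voice], so Process 2 spreads the higher node.

Process 2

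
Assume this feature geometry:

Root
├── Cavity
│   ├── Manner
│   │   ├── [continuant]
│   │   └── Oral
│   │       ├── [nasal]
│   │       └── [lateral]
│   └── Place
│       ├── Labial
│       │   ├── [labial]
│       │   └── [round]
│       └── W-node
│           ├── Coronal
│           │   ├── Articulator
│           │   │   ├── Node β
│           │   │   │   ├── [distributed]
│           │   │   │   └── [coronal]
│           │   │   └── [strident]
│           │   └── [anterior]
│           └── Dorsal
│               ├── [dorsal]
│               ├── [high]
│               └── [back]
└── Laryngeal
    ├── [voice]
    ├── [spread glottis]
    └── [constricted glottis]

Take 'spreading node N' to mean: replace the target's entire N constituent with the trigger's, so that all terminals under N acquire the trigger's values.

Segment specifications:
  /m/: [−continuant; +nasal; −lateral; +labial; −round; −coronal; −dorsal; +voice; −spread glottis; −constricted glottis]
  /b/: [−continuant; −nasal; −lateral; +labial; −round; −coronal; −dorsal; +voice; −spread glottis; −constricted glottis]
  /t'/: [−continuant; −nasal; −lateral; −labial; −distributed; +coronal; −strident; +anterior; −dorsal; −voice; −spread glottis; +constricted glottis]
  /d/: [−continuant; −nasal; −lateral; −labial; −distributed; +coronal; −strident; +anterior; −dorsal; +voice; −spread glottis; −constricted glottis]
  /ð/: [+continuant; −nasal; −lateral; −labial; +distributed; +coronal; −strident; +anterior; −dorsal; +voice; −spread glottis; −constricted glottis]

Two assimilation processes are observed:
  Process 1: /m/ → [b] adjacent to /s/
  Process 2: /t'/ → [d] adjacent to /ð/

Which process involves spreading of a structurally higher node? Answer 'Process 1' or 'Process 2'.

Process 1 alters [nasal]; the lowest dominating node is [nasal] (depth 4 from Root).
In Process 2, [voice], [constricted glottis] change, so the minimal spreading node is Laryngeal at depth 1.
Laryngeal (depth 1) sits above [nasal] (depth 4), making Process 2 the one with the higher spreading node.

Process 2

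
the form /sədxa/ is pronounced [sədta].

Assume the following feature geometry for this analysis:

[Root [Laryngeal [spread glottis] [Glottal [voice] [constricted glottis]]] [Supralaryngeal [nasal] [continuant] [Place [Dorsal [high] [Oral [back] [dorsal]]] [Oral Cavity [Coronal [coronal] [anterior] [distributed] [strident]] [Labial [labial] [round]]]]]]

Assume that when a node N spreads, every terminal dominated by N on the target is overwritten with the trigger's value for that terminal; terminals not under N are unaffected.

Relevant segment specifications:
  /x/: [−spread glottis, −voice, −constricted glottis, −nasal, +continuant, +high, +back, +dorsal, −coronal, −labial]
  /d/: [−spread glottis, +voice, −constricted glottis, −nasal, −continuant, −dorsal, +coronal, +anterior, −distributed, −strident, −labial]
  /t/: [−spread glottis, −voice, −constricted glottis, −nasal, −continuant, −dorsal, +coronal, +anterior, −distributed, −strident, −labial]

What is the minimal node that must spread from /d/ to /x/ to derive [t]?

Comparing /x/ with its surface form [t], the features that change are [continuant], [coronal], [anterior], [distributed], [strident], [dorsal], [high], [back].
These terminals are all dominated by Supralaryngeal, and no proper subconstituent of Supralaryngeal covers them all; Supralaryngeal is their lowest common ancestor.
Delinking /x/'s Supralaryngeal and associating /d/'s Supralaryngeal gives precisely the feature bundle of [t].
Had Root spread, [voice] would have taken /d/'s value; it stays as in /x/, confirming the spreading constituent is exactly Supralaryngeal.

Supralaryngeal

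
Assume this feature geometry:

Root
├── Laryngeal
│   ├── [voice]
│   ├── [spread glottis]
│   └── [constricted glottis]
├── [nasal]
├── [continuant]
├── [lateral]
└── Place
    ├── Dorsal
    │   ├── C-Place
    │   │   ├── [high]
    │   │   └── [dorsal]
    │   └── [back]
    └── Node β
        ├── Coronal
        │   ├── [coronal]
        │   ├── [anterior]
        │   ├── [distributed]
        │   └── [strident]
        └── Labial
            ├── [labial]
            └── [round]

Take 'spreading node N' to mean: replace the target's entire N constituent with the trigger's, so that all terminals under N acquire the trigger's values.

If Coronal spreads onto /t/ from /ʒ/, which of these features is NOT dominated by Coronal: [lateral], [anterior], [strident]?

Coronal dominates exactly [coronal], [anterior], [distributed], [strident].
Of the listed options, [anterior], [strident] are among these and would be overwritten by spreading Coronal.
[lateral] is not within the Coronal subtree (it hangs from Root), so /t/'s [lateral] value survives.

[lateral]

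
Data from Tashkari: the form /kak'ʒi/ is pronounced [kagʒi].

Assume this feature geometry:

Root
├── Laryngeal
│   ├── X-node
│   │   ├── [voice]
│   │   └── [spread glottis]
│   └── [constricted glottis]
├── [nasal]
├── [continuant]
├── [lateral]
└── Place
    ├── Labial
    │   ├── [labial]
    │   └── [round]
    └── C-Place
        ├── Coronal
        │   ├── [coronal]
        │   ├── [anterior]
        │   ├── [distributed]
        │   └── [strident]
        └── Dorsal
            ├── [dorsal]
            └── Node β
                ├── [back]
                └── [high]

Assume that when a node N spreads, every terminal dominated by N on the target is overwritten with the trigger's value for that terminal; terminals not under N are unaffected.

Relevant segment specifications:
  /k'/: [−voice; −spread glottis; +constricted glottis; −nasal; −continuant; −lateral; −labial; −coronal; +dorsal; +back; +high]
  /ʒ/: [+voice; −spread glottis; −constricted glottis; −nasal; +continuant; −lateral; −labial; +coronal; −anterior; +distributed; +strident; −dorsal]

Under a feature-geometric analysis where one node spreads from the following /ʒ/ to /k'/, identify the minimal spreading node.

Laryngeal

Comparing /k'/ with its surface form [g], the features that change are [voice], [constricted glottis].
The smallest constituent containing every changed terminal is Laryngeal — each of its daughters lacks at least one of the affected features.
Spreading Laryngeal from /ʒ/ overwrites each of those terminals with /ʒ/'s values, yielding exactly [g].
Had Root spread, [dorsal], [continuant] would have taken /ʒ/'s values; they stay as in /k'/, confirming the spreading constituent is exactly Laryngeal.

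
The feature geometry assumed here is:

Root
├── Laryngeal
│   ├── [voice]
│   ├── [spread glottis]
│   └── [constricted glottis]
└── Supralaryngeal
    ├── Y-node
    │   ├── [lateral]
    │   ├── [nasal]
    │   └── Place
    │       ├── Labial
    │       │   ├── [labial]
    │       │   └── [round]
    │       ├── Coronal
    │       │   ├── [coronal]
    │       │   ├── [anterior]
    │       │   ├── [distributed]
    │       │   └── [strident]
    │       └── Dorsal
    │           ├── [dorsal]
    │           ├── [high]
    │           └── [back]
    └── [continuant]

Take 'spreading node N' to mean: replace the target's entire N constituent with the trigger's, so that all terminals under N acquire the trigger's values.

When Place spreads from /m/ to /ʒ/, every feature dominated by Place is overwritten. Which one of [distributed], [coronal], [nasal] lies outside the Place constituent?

[nasal]

Under this geometry, Place contains [labial], [round], [coronal], [anterior], [distributed], [strident], [dorsal], [high], [back].
Of the listed options, [distributed], [coronal] are among these and would be overwritten by spreading Place.
[nasal] attaches under Y-node, not under Place, so /ʒ/ retains its own value for [nasal].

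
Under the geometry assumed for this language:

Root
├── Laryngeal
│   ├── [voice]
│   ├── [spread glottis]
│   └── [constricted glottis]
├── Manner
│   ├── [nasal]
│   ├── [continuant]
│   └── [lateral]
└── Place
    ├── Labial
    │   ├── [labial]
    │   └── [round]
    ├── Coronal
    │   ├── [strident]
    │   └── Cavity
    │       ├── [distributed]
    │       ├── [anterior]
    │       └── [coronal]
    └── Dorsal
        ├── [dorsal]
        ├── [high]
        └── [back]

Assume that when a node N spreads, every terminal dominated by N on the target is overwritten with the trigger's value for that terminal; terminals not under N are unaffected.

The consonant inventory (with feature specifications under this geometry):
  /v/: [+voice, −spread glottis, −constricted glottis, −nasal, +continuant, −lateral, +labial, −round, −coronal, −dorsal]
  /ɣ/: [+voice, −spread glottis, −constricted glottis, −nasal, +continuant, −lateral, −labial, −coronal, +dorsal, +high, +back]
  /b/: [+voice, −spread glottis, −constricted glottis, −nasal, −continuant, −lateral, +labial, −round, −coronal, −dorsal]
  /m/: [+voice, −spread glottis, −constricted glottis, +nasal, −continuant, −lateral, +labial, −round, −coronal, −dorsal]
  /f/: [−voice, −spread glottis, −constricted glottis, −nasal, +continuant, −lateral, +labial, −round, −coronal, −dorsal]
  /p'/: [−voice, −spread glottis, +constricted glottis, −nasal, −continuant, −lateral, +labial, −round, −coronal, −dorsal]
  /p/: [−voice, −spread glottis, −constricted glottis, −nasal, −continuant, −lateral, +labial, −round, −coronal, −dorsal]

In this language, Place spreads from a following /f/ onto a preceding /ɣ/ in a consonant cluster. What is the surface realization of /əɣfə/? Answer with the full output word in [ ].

Terminals under Place in this geometry: [labial], [round], [strident], [distributed], [anterior], [coronal], [dorsal], [high], [back].
The target acquires /f/'s values for everything under Place — [+labial], [−round], [−coronal], [−dorsal] — while keeping its own [voice], [spread glottis], [constricted glottis], ….
This feature bundle is that of [v], so /əɣfə/ surfaces as [əvfə].

[əvfə]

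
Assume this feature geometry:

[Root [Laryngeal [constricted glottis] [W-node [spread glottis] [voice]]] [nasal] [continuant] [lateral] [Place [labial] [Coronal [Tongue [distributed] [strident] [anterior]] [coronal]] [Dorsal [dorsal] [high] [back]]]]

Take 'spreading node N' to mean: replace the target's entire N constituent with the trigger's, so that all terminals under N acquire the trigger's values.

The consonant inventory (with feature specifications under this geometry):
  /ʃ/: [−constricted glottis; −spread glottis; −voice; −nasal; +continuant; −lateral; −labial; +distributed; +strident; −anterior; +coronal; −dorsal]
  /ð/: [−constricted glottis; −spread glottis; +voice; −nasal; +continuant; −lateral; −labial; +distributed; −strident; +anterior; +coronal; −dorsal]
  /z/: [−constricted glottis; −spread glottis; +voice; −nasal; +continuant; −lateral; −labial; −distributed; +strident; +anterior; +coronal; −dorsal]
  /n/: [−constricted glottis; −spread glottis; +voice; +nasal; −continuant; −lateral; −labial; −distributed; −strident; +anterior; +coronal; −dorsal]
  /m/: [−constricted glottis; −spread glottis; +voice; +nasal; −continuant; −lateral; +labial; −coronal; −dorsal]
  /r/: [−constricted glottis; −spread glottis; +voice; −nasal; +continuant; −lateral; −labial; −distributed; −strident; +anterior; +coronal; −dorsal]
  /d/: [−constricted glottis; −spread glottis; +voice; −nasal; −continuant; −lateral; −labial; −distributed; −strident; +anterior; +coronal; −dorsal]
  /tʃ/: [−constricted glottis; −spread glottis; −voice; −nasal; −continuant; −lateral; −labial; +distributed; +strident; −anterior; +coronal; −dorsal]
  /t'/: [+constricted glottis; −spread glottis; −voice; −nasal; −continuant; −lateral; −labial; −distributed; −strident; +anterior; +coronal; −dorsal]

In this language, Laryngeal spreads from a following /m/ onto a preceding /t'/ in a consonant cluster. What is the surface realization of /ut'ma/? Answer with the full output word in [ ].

Laryngeal immediately or transitively dominates [constricted glottis], [spread glottis], [voice].
Spreading Laryngeal from /m/ onto /t'/ replaces those values with /m/'s: [−constricted glottis], [−spread glottis], [+voice]. Features outside Laryngeal ([nasal], [continuant], [lateral], …) stay as in /t'/.
The resulting bundle matches /d/ in the inventory; substituting it for /t'/ gives [udma].

[udma]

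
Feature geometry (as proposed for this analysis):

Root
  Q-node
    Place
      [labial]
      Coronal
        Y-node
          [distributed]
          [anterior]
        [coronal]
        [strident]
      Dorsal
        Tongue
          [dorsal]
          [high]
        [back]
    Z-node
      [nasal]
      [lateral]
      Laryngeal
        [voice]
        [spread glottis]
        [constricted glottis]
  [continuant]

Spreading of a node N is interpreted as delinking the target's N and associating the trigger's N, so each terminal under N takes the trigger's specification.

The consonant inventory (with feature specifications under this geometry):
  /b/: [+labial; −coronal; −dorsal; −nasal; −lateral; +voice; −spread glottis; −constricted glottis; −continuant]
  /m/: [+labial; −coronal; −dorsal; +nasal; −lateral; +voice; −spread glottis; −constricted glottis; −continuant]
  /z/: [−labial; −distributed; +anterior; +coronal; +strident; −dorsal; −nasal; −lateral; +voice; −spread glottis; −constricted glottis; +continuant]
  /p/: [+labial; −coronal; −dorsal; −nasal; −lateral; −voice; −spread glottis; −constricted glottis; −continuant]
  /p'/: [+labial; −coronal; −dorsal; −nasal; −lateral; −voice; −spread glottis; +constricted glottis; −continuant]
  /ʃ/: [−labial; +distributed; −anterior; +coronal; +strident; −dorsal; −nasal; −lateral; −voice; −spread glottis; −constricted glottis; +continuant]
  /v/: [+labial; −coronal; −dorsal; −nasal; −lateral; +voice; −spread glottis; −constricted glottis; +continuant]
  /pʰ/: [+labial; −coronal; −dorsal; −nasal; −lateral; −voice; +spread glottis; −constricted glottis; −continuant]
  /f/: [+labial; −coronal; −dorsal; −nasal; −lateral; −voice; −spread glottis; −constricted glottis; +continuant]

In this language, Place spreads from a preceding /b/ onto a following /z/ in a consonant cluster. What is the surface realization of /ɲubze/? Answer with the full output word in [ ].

The Place node dominates the terminals [labial], [distributed], [anterior], [coronal], [strident], [dorsal], [high], [back].
The target acquires /b/'s values for everything under Place — [+labial], [−coronal], [−dorsal] — while keeping its own [nasal], [lateral], [voice], ….
The resulting bundle matches /v/ in the inventory; substituting it for /z/ gives [ɲubve].

[ɲubve]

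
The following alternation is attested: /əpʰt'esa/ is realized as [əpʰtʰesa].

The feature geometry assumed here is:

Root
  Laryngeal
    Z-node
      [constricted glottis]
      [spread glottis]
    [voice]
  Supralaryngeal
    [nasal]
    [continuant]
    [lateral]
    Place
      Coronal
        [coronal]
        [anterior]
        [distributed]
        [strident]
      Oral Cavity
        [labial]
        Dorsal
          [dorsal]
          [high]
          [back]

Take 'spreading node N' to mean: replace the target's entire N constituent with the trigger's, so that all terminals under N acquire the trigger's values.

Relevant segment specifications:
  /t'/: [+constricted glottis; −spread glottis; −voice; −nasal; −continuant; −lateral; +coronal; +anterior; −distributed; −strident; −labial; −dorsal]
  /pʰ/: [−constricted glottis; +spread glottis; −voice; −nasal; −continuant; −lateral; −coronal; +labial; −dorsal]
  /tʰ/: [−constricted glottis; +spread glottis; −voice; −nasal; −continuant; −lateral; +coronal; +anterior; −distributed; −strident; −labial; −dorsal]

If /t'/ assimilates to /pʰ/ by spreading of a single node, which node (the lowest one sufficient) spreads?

Feature comparison: [spread glottis], [constricted glottis] differ between /t'/ and [tʰ]; the remaining terminals match.
Tracing each changed feature up the tree, the paths first meet at Z-node; any lower node misses at least one of them.
Spreading Z-node from /pʰ/ overwrites each of those terminals with /pʰ/'s values, yielding exactly [tʰ].
Features on which the two segments disagree outside Z-node, such as [labial], [coronal], are unchanged — nothing dominating them spread, and Z-node is the minimal sufficient constituent.

Z-node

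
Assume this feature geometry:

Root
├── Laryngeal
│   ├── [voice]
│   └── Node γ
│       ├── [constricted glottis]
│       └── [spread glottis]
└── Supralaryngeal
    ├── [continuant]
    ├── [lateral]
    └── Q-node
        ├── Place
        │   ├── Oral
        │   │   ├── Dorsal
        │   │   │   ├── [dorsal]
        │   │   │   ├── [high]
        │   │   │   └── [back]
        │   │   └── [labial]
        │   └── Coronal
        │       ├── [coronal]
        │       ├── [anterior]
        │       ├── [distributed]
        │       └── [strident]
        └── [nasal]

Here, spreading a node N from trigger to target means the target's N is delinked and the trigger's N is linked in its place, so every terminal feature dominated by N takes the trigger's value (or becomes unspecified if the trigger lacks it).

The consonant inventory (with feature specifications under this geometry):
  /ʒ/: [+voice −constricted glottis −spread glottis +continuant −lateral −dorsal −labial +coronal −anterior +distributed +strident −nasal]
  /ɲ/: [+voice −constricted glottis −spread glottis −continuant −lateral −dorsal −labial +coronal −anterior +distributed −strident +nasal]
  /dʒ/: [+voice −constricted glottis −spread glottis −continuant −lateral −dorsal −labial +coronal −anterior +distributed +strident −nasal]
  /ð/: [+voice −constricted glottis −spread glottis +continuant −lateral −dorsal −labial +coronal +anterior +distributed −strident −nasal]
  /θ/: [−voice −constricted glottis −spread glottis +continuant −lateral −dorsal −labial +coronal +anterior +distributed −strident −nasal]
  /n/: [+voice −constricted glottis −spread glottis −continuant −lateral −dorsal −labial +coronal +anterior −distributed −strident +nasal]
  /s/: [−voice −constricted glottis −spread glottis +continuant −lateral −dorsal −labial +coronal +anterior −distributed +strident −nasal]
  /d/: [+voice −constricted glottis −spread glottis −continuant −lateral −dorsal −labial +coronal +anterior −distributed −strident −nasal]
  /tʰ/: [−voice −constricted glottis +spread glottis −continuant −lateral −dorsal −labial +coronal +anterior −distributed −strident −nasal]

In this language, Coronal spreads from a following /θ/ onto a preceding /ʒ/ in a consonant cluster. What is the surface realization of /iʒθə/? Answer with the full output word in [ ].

Terminals under Coronal in this geometry: [coronal], [anterior], [distributed], [strident].
The target acquires /θ/'s values for everything under Coronal — [+coronal], [+anterior], [+distributed], [−strident] — while keeping its own [voice], [constricted glottis], [spread glottis], ….
This feature bundle is that of [ð], so /iʒθə/ surfaces as [iðθə].

[iðθə]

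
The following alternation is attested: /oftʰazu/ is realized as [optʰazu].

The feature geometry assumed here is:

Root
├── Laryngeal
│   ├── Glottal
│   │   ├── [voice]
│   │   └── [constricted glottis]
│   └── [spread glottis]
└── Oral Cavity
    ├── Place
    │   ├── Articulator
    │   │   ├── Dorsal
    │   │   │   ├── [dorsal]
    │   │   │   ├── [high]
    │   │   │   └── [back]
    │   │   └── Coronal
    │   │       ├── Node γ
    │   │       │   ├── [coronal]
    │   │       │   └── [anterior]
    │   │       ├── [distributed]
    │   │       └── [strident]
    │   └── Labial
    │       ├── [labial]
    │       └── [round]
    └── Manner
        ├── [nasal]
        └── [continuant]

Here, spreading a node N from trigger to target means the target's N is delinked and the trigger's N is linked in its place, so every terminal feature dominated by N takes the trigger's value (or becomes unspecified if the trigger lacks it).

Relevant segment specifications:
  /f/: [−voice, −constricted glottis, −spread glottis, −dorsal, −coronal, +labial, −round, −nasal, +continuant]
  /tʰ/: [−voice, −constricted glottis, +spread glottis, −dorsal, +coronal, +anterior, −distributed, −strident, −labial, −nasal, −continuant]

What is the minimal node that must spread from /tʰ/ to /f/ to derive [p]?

[continuant]

/f/ and [p] differ in [continuant]; every other specified feature is identical.
Only a single terminal changes, and /tʰ/ supplies the new value, so [continuant] itself is the minimal spreading constituent.
Features on which the two segments disagree outside [continuant], such as [labial], [coronal], are unchanged — nothing dominating them spread, and [continuant] is the minimal sufficient constituent.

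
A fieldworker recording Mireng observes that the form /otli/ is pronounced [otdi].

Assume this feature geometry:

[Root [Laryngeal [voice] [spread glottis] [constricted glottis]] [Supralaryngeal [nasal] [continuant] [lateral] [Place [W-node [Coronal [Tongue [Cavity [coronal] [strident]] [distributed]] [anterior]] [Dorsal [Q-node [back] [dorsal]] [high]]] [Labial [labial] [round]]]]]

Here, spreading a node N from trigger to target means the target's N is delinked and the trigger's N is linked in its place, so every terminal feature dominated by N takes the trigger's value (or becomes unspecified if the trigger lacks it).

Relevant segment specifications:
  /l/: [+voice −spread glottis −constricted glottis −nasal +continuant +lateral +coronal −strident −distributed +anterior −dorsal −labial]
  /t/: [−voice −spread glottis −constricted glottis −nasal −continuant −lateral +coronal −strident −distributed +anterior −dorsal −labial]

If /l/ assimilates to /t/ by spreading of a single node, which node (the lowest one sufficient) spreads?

Supralaryngeal

Comparing /l/ with its surface form [d], the features that change are [continuant], [lateral].
Tracing each changed feature up the tree, the paths first meet at Supralaryngeal; any lower node misses at least one of them.
If Supralaryngeal spreads, every terminal under it takes /t/'s value, producing [d] as observed.
Had Root spread, [voice] would have taken /t/'s value; it stays as in /l/, confirming the spreading constituent is exactly Supralaryngeal.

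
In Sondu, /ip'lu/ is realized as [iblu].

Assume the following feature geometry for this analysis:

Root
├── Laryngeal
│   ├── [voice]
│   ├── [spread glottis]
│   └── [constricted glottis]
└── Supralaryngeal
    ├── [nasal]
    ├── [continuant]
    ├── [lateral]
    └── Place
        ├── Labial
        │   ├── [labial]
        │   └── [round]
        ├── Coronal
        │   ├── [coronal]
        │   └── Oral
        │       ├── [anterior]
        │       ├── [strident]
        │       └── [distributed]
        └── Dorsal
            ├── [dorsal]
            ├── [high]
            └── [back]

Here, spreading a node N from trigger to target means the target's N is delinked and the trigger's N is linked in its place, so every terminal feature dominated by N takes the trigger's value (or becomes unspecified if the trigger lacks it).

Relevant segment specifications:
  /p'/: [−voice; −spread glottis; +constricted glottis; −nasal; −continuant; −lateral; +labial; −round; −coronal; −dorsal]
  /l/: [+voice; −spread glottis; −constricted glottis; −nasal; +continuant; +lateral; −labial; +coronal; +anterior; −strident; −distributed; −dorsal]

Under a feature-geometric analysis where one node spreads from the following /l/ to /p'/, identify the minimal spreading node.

Laryngeal

/p'/ and [b] differ in [voice], [constricted glottis]; every other specified feature is identical.
In this geometry the lowest node dominating all of them is Laryngeal: every daughter of Laryngeal dominates only a proper subset, so no lower node suffices.
Spreading Laryngeal from /l/ overwrites each of those terminals with /l/'s values, yielding exactly [b].
[lateral], [labial] — on which /l/ differs from /p'/ — are unchanged, so Root cannot have spread; the constituent is no larger than Laryngeal.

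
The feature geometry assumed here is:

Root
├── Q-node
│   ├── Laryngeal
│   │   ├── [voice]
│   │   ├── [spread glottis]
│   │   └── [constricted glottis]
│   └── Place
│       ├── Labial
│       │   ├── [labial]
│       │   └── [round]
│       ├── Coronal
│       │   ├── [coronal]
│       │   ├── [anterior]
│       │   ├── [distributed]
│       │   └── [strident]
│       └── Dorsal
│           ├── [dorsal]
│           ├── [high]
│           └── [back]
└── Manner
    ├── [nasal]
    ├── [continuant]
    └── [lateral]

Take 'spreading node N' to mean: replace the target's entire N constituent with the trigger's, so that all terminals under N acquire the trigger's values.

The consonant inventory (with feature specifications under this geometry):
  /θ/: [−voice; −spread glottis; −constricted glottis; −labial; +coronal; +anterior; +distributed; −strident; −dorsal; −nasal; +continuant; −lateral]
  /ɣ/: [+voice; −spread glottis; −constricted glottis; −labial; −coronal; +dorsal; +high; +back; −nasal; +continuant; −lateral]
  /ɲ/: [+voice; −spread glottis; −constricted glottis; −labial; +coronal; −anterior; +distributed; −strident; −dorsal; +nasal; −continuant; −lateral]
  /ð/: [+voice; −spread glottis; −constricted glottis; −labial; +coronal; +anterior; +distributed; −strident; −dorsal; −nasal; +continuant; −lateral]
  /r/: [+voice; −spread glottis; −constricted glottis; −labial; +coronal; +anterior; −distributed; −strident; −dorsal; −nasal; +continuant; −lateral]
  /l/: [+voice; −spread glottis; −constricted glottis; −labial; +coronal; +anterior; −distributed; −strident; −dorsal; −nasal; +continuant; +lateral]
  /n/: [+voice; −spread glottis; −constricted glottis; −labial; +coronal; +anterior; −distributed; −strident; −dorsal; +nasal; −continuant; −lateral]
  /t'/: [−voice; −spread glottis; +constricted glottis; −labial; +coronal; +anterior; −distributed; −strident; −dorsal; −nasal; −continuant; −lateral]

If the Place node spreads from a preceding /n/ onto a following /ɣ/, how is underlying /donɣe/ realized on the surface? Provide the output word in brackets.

[donre]

Place immediately or transitively dominates [labial], [round], [coronal], [anterior], [distributed], [strident], [dorsal], [high], [back].
After delinking /ɣ/'s Place and linking /n/'s, the affected terminals become [−labial], [+coronal], [+anterior], [−distributed], [−strident], [−dorsal]; [voice], [spread glottis], [constricted glottis], … (outside Place) are retained from /ɣ/.
The resulting bundle matches /r/ in the inventory; substituting it for /ɣ/ gives [donre].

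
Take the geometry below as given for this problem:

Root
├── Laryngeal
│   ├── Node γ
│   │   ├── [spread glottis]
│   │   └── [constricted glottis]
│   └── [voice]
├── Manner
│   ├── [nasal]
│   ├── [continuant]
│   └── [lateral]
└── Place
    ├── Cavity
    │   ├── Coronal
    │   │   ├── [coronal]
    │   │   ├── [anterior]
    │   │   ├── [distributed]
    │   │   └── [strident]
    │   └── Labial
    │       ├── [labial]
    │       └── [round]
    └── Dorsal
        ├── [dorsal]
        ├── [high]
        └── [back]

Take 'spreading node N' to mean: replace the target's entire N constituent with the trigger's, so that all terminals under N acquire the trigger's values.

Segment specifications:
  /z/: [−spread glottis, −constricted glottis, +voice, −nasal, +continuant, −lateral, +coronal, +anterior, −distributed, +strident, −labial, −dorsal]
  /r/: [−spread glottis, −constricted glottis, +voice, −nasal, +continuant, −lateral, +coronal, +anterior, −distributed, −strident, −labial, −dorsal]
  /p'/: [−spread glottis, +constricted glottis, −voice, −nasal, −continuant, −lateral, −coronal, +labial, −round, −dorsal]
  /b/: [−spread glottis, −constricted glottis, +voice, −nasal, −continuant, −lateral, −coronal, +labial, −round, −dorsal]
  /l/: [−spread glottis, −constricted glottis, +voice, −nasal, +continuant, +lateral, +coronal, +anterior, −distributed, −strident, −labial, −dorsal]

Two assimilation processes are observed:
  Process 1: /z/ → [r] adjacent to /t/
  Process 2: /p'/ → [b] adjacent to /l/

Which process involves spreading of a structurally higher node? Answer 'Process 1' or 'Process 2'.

Process 1: the feature that changes is [strident]; the minimal node is [strident] (depth 4).
In Process 2, [voice], [constricted glottis] change, so the minimal spreading node is Laryngeal at depth 1.
Laryngeal is closer to Root than [strident], so Process 2 spreads the higher node.

Process 2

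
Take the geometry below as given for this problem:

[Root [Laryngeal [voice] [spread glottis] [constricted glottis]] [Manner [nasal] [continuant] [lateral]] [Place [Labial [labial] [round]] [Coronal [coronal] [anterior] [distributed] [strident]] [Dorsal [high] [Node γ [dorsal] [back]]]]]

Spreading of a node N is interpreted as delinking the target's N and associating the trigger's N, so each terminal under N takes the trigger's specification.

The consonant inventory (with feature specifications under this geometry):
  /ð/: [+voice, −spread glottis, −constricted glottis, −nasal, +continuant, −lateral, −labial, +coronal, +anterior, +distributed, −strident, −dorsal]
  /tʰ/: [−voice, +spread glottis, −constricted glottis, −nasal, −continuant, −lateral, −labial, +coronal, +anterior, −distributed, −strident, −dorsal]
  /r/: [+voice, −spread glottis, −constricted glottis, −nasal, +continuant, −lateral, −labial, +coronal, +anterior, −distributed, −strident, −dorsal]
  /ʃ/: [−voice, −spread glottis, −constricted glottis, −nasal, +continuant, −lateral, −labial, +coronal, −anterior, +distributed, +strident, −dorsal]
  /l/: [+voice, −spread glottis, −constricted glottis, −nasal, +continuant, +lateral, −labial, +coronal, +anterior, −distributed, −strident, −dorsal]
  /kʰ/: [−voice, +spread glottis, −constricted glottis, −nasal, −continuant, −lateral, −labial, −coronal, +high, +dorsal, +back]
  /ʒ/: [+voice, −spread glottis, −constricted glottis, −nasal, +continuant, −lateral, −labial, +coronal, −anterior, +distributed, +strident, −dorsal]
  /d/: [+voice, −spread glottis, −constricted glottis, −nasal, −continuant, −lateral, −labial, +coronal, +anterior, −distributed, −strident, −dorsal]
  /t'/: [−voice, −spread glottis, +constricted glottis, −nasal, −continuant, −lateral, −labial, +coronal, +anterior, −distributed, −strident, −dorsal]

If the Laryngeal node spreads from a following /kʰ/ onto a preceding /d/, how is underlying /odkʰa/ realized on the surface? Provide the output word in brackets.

[otʰkʰa]

Laryngeal immediately or transitively dominates [voice], [spread glottis], [constricted glottis].
The target acquires /kʰ/'s values for everything under Laryngeal — [−voice], [+spread glottis], [−constricted glottis] — while keeping its own [nasal], [continuant], [lateral], ….
This feature bundle is that of [tʰ], so /odkʰa/ surfaces as [otʰkʰa].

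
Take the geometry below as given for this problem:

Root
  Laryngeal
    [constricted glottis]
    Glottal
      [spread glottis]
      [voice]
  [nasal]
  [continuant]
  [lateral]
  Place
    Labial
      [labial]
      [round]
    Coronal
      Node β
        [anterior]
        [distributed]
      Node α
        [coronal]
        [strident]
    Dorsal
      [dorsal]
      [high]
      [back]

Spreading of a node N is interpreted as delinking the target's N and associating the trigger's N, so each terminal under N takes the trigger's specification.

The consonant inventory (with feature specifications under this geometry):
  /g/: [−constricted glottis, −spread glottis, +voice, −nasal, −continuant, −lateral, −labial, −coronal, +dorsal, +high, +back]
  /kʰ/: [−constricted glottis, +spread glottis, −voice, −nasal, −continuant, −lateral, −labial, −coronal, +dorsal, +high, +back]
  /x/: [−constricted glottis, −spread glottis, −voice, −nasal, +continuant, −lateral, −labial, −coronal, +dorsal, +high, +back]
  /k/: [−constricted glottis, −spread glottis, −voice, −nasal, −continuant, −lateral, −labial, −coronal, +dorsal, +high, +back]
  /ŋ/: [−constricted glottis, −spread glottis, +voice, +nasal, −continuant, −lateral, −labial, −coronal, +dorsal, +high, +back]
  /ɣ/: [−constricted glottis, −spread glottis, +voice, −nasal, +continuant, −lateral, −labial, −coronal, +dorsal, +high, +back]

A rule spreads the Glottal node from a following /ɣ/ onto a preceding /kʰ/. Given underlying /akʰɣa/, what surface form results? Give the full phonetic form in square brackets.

[agɣa]

The Glottal node dominates the terminals [spread glottis], [voice].
The target acquires /ɣ/'s values for everything under Glottal — [−spread glottis], [+voice] — while keeping its own [constricted glottis], [nasal], [continuant], ….
Among the inventory, only /g/ has exactly this specification, giving the surface form [agɣa].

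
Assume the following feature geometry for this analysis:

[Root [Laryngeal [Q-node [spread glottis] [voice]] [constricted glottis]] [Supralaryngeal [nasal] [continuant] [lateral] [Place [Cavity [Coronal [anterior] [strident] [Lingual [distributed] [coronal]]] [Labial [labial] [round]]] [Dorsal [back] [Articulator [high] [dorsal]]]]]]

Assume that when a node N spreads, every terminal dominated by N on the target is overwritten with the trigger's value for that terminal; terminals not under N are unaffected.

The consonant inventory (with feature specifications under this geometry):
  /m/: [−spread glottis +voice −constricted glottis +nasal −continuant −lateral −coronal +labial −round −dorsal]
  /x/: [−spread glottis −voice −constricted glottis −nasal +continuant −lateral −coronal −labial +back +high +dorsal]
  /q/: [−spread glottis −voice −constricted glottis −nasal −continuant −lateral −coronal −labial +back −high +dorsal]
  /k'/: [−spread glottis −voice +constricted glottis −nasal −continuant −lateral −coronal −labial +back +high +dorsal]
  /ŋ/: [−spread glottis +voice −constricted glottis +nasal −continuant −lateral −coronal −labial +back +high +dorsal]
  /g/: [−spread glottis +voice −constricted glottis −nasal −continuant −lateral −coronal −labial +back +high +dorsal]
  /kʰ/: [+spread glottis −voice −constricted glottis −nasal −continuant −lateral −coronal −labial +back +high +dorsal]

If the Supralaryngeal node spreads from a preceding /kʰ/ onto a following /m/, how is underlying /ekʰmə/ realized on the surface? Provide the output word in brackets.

[ekʰgə]

Supralaryngeal immediately or transitively dominates [nasal], [continuant], [lateral], [anterior], [strident], [distributed], [coronal], [labial], [round], [back], [high], [dorsal].
Spreading Supralaryngeal from /kʰ/ onto /m/ replaces those values with /kʰ/'s: [−nasal], [−continuant], [−lateral], [−coronal], [−labial], [+back], [+high], [+dorsal]. Features outside Supralaryngeal ([spread glottis], [voice], [constricted glottis]) stay as in /m/.
Among the inventory, only /g/ has exactly this specification, giving the surface form [ekʰgə].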